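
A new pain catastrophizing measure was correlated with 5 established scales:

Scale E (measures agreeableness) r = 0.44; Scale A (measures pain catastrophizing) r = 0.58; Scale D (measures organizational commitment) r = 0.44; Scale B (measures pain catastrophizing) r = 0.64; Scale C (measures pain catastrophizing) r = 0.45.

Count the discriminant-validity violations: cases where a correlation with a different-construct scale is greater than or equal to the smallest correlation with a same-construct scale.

Convergent (same construct = pain catastrophizing): Scale A, Scale B, Scale C.
Smallest convergent = 0.45. Discriminant values: 0.44, 0.44; count ≥ 0.45 → 0.

0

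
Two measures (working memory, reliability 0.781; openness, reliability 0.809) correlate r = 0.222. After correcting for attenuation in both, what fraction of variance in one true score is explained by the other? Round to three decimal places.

Disattenuated r = 0.222 / √(0.781 × 0.809) = 0.222 / 0.7949 = 0.2793.
Shared true-score variance = 0.2793² = 0.0780 ≈ 0.078.

0.078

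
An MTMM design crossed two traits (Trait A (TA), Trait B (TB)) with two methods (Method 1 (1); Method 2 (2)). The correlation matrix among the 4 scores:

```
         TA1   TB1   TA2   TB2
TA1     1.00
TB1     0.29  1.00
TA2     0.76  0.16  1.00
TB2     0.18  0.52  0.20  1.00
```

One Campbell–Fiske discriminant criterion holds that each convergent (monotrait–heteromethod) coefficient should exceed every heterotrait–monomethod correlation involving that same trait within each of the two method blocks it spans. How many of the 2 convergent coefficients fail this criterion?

0

Convergent coefficients and their comparison sets:
TA (methods 1·2): 0.76 vs {0.29, 0.20} → pass.
TB (methods 1·2): 0.52 vs {0.29, 0.20} → pass.
0 of 2 fail.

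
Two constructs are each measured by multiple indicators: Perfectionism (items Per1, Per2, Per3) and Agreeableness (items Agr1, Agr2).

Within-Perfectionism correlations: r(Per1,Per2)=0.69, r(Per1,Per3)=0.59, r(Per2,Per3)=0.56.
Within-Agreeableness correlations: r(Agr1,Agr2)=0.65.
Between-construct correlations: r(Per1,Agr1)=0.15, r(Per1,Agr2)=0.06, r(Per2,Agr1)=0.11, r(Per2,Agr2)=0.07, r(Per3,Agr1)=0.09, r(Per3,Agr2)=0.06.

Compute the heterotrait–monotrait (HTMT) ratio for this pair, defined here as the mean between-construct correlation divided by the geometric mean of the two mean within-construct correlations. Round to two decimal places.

0.14

Mean between = 0.54/6 = 0.0900.
Mean within-Per = 1.84/3 = 0.6133; mean within-Agr = 0.65/1 = 0.6500.
Geometric mean = √(0.6133 × 0.6500) = 0.6314.
HTMT = 0.0900 / 0.6314 = 0.14.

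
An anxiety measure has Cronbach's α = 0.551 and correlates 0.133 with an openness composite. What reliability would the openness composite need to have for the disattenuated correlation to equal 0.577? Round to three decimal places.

r_true = r_obs / √(r_xx · r_yy) ⇒ 0.577 = 0.133 / √(0.551 · r_yy).
√(0.551 · r_yy) = 0.133 / 0.577 = 0.2305; 0.551 · r_yy = 0.0531; r_yy = 0.0531 / 0.551 ≈ 0.096.

0.096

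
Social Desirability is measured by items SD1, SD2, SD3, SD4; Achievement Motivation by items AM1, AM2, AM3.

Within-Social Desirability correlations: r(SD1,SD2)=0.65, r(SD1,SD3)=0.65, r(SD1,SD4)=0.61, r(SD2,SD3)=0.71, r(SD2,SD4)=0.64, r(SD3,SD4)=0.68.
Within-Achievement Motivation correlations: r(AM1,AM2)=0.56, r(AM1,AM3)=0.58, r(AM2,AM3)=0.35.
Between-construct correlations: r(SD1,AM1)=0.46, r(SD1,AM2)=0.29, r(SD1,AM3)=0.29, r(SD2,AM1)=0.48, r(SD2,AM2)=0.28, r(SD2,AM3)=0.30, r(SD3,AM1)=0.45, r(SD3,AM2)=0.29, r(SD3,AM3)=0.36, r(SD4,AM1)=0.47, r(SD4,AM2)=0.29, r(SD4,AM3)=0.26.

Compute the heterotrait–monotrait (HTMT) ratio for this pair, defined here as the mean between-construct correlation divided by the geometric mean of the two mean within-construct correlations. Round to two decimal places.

Between-construct mean = 4.22/12 = 0.3517.
Mean within-SD = 3.94/6 = 0.6567; mean within-AM = 1.49/3 = 0.4967.
Geometric mean = √(0.6567 × 0.4967) = 0.5711.
HTMT = 0.3517 / 0.5711 = 0.62.

0.62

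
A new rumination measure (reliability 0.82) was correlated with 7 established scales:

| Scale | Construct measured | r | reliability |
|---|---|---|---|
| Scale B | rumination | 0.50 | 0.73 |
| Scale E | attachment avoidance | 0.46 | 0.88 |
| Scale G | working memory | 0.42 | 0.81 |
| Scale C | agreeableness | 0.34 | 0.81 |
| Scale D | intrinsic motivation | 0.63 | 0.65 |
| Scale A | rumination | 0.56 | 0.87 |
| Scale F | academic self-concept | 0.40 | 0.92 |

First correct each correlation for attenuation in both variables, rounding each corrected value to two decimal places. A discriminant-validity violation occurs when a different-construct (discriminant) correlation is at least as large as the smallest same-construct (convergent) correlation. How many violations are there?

1

Disattenuated r (r / √(r_scale · r_new)):
  Scale B (conv): 0.50 / √(0.73·0.82) = 0.65
  Scale E (disc): 0.46 / √(0.88·0.82) = 0.54
  Scale G (disc): 0.42 / √(0.81·0.82) = 0.52
  Scale C (disc): 0.34 / √(0.81·0.82) = 0.42
  Scale D (disc): 0.63 / √(0.65·0.82) = 0.86
  Scale A (conv): 0.56 / √(0.87·0.82) = 0.66
  Scale F (disc): 0.40 / √(0.92·0.82) = 0.46
Smallest convergent = 0.65. Discriminant values: 0.54, 0.52, 0.42, 0.86, 0.46; count ≥ 0.65 → 1.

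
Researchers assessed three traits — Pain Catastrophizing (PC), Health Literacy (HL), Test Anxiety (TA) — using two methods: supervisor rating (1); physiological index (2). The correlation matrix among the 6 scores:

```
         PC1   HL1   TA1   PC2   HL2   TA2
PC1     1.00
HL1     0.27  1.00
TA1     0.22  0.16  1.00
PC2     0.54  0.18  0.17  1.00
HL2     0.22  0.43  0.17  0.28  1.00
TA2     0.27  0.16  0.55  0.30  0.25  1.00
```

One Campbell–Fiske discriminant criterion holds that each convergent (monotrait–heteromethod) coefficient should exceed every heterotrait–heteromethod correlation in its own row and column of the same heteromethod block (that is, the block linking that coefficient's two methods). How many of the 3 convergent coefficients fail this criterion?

Checking each validity diagonal entry against its comparison values:
PC (methods 1·2): 0.54 vs {0.22, 0.18, 0.27, 0.17} → pass.
HL (methods 1·2): 0.43 vs {0.18, 0.22, 0.16, 0.17} → pass.
TA (methods 1·2): 0.55 vs {0.17, 0.27, 0.17, 0.16} → pass.
0 of 3 fail.

0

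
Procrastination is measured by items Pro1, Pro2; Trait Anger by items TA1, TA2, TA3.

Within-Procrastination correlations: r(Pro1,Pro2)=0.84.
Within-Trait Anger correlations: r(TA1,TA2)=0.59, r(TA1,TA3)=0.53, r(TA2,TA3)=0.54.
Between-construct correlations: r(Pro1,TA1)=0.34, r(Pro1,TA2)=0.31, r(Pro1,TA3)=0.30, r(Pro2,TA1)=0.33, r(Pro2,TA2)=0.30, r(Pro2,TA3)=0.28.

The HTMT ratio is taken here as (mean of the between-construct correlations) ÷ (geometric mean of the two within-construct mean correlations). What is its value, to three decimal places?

Mean heterotrait r = 1.86/6 = 0.3100.
Mean within-Pro = 0.84/1 = 0.8400; mean within-TA = 1.66/3 = 0.5533.
Geometric mean = √(0.8400 × 0.5533) = 0.6817.
HTMT = 0.3100 / 0.6817 = 0.455.

0.455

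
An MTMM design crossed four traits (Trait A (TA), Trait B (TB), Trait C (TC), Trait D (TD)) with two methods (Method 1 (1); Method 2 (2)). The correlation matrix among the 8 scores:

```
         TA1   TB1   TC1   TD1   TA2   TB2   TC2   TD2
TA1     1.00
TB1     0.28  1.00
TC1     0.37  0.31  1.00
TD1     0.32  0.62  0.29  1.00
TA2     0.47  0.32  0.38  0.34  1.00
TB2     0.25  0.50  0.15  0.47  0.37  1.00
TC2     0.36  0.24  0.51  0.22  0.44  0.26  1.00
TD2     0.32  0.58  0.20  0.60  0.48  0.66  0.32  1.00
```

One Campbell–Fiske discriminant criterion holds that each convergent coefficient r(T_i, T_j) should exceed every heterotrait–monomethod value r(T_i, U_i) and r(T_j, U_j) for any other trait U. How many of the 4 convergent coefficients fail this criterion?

3

Convergent coefficients and their comparison sets:
TA (methods 1·2): 0.47 vs {0.28, 0.37, 0.37, 0.44, 0.32, 0.48} → fail.
TB (methods 1·2): 0.50 vs {0.28, 0.37, 0.31, 0.26, 0.62, 0.66} → fail.
TC (methods 1·2): 0.51 vs {0.37, 0.44, 0.31, 0.26, 0.29, 0.32} → pass.
TD (methods 1·2): 0.60 vs {0.32, 0.48, 0.62, 0.66, 0.29, 0.32} → fail.
3 of 4 fail.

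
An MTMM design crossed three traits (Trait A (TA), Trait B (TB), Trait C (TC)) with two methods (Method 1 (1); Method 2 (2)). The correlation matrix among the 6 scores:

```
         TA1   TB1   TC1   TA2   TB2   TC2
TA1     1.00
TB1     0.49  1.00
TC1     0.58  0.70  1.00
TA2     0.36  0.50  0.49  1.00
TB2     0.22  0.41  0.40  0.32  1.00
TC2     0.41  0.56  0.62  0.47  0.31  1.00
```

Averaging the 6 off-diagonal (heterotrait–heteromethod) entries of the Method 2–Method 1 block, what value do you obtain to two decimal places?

0.43

HTHM values (method 2 × method 1): 0.50, 0.49, 0.22, 0.40, 0.41, 0.56; mean = 2.58/6 = 0.43.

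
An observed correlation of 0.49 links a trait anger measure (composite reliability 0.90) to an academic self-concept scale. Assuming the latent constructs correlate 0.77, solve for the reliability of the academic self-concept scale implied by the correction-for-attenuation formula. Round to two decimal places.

0.45

r_true = r_obs / √(r_xx · r_yy) ⇒ 0.77 = 0.49 / √(0.90 · r_yy).
√(0.90 · r_yy) = 0.49 / 0.77 = 0.6364; 0.90 · r_yy = 0.4050; r_yy = 0.4050 / 0.90 ≈ 0.45.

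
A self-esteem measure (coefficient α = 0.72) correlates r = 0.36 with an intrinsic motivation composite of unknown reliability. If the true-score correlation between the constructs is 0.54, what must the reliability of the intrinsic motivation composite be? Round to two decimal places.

0.62

r_true = r_obs / √(r_xx · r_yy) ⇒ 0.54 = 0.36 / √(0.72 · r_yy).
√(0.72 · r_yy) = 0.36 / 0.54 = 0.6667; 0.72 · r_yy = 0.4445; r_yy = 0.4445 / 0.72 ≈ 0.62.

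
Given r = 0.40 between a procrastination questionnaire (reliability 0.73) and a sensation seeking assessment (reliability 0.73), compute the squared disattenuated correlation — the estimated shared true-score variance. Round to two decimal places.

Disattenuated r = 0.40 / √(0.73 × 0.73) = 0.40 / 0.7300 = 0.5479.
Shared true-score variance = 0.5479² = 0.3002 ≈ 0.30.

0.30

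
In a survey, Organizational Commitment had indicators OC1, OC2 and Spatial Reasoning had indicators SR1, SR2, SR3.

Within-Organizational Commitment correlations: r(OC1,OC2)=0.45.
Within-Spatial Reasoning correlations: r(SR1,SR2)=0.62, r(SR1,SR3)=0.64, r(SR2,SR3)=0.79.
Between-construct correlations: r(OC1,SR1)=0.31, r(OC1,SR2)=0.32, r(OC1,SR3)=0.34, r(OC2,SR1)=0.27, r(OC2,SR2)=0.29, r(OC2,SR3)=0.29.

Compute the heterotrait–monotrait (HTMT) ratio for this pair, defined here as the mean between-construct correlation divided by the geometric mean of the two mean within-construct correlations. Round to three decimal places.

0.547

Mean heterotrait r = 1.82/6 = 0.3033.
Mean within-OC = 0.45/1 = 0.4500; mean within-SR = 2.05/3 = 0.6833.
Geometric mean = √(0.4500 × 0.6833) = 0.5545.
HTMT = 0.3033 / 0.5545 = 0.547.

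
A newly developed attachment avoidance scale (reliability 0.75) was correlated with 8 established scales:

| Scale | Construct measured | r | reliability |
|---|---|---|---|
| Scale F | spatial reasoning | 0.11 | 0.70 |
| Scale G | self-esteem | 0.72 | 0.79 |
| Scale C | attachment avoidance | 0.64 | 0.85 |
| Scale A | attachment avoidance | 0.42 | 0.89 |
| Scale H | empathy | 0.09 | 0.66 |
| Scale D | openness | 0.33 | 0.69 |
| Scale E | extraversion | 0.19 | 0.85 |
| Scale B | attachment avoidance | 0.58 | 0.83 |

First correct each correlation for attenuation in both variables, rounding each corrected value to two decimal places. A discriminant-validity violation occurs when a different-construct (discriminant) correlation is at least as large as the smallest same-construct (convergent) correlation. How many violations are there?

Disattenuated r (r / √(r_scale · r_new)):
  Scale F (disc): 0.11 / √(0.70·0.75) = 0.15
  Scale G (disc): 0.72 / √(0.79·0.75) = 0.94
  Scale C (conv): 0.64 / √(0.85·0.75) = 0.80
  Scale A (conv): 0.42 / √(0.89·0.75) = 0.51
  Scale H (disc): 0.09 / √(0.66·0.75) = 0.13
  Scale D (disc): 0.33 / √(0.69·0.75) = 0.46
  Scale E (disc): 0.19 / √(0.85·0.75) = 0.24
  Scale B (conv): 0.58 / √(0.83·0.75) = 0.74
Smallest convergent = 0.51. Discriminant values: 0.15, 0.94, 0.13, 0.46, 0.24; count ≥ 0.51 → 1.

1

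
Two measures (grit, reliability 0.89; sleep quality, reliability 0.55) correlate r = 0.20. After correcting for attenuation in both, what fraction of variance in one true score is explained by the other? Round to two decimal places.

0.08

Disattenuated r = 0.20 / √(0.89 × 0.55) = 0.20 / 0.6996 = 0.2859.
Shared true-score variance = 0.2859² = 0.0817 ≈ 0.08.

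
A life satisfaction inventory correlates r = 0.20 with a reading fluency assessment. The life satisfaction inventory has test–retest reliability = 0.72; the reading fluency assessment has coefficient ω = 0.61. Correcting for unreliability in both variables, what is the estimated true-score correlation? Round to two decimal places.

r_true = r_obs / √(r_xx · r_yy) = 0.20 / √(0.72 × 0.61) = 0.20 / √0.4392 = 0.20 / 0.6627 ≈ 0.30.

0.30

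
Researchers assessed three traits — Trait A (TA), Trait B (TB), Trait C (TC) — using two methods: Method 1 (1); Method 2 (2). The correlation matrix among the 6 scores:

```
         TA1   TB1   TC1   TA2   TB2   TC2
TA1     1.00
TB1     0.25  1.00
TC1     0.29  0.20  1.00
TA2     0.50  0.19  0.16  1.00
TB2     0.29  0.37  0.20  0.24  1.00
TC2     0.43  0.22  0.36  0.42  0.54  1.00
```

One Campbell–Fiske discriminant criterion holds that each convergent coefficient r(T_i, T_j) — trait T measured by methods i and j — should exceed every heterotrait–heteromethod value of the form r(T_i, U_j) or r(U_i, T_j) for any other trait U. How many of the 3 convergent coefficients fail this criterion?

1

Each convergent coefficient versus the relevant comparison correlations:
TA (methods 1·2): 0.50 vs {0.29, 0.19, 0.43, 0.16} → pass.
TB (methods 1·2): 0.37 vs {0.19, 0.29, 0.22, 0.20} → pass.
TC (methods 1·2): 0.36 vs {0.16, 0.43, 0.20, 0.22} → fail.
1 of 3 fail.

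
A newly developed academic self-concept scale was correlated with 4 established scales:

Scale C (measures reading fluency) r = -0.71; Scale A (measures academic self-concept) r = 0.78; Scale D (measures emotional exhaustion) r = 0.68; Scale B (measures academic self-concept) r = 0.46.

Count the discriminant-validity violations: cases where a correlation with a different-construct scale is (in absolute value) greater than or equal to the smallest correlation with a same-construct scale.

Convergent (same construct = academic self-concept): Scale A, Scale B.
Smallest convergent = 0.46. Discriminant |r|: 0.71, 0.68; count ≥ 0.46 → 2.

2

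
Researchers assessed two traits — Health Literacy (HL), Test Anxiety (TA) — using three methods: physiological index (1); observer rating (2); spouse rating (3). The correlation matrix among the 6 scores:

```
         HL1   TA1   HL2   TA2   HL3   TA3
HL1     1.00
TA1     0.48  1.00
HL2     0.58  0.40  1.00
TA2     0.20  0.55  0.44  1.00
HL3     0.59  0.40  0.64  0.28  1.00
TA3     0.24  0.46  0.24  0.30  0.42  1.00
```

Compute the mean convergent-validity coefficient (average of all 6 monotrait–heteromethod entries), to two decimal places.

0.52

Convergent values: 0.58, 0.59, 0.64, 0.55, 0.46, 0.30; mean = 3.12/6 = 0.52.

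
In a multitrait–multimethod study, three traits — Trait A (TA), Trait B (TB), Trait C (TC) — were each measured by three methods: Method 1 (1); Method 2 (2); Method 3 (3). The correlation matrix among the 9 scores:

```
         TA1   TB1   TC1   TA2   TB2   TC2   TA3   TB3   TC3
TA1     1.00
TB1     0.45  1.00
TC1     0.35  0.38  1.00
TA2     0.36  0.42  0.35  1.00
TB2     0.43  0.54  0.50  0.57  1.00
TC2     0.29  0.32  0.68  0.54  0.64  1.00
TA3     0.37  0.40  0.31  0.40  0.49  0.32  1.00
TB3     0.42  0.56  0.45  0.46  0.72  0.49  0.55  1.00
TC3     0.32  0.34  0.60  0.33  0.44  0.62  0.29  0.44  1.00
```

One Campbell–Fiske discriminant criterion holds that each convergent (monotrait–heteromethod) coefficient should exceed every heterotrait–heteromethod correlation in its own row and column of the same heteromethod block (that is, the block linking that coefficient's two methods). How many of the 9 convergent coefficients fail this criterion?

Convergent coefficients and their comparison sets:
TA (methods 1·2): 0.36 vs {0.43, 0.42, 0.29, 0.35} → fail.
TA (methods 1·3): 0.37 vs {0.42, 0.40, 0.32, 0.31} → fail.
TA (methods 2·3): 0.40 vs {0.46, 0.49, 0.33, 0.32} → fail.
TB (methods 1·2): 0.54 vs {0.42, 0.43, 0.32, 0.50} → pass.
TB (methods 1·3): 0.56 vs {0.40, 0.42, 0.34, 0.45} → pass.
TB (methods 2·3): 0.72 vs {0.49, 0.46, 0.44, 0.49} → pass.
TC (methods 1·2): 0.68 vs {0.35, 0.29, 0.50, 0.32} → pass.
TC (methods 1·3): 0.60 vs {0.31, 0.32, 0.45, 0.34} → pass.
TC (methods 2·3): 0.62 vs {0.32, 0.33, 0.49, 0.44} → pass.
3 of 9 fail.

3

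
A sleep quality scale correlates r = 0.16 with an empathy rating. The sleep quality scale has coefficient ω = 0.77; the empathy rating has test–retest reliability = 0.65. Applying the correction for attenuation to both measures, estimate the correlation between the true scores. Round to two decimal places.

0.23

r_true = r_obs / √(r_xx · r_yy) = 0.16 / √(0.77 × 0.65) = 0.16 / √0.5005 = 0.16 / 0.7075 ≈ 0.23.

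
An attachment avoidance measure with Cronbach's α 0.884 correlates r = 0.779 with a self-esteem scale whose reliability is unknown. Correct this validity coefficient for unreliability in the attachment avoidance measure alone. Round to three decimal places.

0.829

Single correction: r_c = r_obs / √r_xx = 0.779 / √0.884 = 0.779 / 0.9402 ≈ 0.829.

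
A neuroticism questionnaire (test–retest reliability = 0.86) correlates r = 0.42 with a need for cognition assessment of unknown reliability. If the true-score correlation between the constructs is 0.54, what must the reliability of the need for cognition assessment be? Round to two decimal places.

r_true = r_obs / √(r_xx · r_yy) ⇒ 0.54 = 0.42 / √(0.86 · r_yy).
√(0.86 · r_yy) = 0.42 / 0.54 = 0.7778; 0.86 · r_yy = 0.6050; r_yy = 0.6050 / 0.86 ≈ 0.70.

0.70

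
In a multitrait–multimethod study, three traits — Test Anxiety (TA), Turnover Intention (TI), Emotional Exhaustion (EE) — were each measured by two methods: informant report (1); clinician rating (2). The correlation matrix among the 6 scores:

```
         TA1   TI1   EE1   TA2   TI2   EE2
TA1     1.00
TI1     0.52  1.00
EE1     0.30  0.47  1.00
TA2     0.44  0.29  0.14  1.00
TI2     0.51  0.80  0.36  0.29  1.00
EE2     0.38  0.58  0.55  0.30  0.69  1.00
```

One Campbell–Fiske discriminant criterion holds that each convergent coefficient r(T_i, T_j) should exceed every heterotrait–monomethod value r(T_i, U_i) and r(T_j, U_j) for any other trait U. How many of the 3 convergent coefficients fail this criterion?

Convergent coefficients and their comparison sets:
TA (methods 1·2): 0.44 vs {0.52, 0.29, 0.30, 0.30} → fail.
TI (methods 1·2): 0.80 vs {0.52, 0.29, 0.47, 0.69} → pass.
EE (methods 1·2): 0.55 vs {0.30, 0.30, 0.47, 0.69} → fail.
2 of 3 fail.

2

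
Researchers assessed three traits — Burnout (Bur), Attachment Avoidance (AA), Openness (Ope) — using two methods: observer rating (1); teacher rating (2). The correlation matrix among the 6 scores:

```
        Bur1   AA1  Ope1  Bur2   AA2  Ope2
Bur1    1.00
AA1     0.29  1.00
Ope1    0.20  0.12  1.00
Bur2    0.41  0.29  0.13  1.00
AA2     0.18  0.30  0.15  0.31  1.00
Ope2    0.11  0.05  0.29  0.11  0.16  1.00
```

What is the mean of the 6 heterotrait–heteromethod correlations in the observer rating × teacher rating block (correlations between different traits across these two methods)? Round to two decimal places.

HTHM values (method 1 × method 2): 0.18, 0.11, 0.29, 0.05, 0.13, 0.15; mean = 0.91/6 = 0.15.

0.15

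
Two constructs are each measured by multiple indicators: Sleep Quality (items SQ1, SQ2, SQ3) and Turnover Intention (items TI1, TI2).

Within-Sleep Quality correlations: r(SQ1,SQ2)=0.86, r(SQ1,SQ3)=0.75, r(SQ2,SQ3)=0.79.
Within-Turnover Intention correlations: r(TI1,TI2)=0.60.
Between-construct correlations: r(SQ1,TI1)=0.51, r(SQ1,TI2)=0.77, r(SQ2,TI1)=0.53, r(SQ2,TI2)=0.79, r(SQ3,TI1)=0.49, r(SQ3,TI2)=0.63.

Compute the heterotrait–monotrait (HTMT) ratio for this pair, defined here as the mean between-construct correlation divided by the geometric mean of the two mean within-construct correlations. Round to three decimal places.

0.895

Between-construct mean = 3.72/6 = 0.6200.
Mean within-SQ = 2.40/3 = 0.8000; mean within-TI = 0.60/1 = 0.6000.
Geometric mean = √(0.8000 × 0.6000) = 0.6928.
HTMT = 0.6200 / 0.6928 = 0.895.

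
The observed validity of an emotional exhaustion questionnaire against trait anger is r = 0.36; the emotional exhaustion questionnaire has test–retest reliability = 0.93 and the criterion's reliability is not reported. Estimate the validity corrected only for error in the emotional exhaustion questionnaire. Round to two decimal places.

0.37

Single correction: r_c = r_obs / √r_xx = 0.36 / √0.93 = 0.36 / 0.9644 ≈ 0.37.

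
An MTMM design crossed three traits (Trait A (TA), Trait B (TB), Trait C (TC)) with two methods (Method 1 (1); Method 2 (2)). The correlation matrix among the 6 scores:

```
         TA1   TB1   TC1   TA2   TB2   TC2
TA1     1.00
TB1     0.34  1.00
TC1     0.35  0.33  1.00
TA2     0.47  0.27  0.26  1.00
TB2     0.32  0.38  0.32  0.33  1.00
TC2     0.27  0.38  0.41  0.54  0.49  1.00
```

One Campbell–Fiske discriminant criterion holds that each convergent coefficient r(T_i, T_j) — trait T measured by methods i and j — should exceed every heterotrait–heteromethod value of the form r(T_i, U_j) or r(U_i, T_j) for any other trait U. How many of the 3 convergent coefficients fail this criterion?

1

Checking each validity diagonal entry against its comparison values:
TA (methods 1·2): 0.47 vs {0.32, 0.27, 0.27, 0.26} → pass.
TB (methods 1·2): 0.38 vs {0.27, 0.32, 0.38, 0.32} → fail.
TC (methods 1·2): 0.41 vs {0.26, 0.27, 0.32, 0.38} → pass.
1 of 3 fail.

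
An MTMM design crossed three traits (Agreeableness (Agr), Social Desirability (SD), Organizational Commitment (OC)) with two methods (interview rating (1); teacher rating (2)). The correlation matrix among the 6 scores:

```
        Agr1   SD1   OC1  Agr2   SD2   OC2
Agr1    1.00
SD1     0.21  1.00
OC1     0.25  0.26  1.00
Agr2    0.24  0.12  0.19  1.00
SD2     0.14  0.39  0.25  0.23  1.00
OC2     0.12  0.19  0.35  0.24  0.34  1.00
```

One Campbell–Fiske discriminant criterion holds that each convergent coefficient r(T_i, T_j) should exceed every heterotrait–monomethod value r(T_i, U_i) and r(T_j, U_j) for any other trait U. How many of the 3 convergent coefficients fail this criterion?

1

Each convergent coefficient versus the relevant comparison correlations:
Agr (methods 1·2): 0.24 vs {0.21, 0.23, 0.25, 0.24} → fail.
SD (methods 1·2): 0.39 vs {0.21, 0.23, 0.26, 0.34} → pass.
OC (methods 1·2): 0.35 vs {0.25, 0.24, 0.26, 0.34} → pass.
1 of 3 fail.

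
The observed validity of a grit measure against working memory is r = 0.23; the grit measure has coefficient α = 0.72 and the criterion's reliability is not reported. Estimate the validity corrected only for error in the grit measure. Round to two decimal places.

0.27

Single correction: r_c = r_obs / √r_xx = 0.23 / √0.72 = 0.23 / 0.8485 ≈ 0.27.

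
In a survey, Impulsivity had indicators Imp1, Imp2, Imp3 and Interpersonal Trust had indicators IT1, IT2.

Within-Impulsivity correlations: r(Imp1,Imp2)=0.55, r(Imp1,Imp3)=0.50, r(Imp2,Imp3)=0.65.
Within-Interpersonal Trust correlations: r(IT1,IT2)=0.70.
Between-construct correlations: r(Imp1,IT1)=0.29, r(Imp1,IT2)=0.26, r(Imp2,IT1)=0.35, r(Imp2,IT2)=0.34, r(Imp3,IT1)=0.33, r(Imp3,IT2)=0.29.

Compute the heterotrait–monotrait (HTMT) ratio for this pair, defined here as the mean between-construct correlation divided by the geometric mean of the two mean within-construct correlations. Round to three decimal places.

Between-construct mean = 1.86/6 = 0.3100.
Mean within-Imp = 1.70/3 = 0.5667; mean within-IT = 0.70/1 = 0.7000.
Geometric mean = √(0.5667 × 0.7000) = 0.6298.
HTMT = 0.3100 / 0.6298 = 0.492.

0.492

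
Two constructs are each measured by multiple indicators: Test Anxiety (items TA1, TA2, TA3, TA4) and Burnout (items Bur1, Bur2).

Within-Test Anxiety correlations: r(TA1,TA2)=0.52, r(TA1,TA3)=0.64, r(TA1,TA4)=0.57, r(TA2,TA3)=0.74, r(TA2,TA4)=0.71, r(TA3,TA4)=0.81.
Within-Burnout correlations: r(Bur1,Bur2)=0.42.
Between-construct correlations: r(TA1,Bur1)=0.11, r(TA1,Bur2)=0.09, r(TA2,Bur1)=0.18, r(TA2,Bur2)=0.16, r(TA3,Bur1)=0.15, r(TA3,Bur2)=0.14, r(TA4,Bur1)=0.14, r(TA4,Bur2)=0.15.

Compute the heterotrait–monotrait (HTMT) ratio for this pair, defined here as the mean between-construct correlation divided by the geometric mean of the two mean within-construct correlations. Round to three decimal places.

Between-construct mean = 1.12/8 = 0.1400.
Mean within-TA = 3.99/6 = 0.6650; mean within-Bur = 0.42/1 = 0.4200.
Geometric mean = √(0.6650 × 0.4200) = 0.5285.
HTMT = 0.1400 / 0.5285 = 0.265.

0.265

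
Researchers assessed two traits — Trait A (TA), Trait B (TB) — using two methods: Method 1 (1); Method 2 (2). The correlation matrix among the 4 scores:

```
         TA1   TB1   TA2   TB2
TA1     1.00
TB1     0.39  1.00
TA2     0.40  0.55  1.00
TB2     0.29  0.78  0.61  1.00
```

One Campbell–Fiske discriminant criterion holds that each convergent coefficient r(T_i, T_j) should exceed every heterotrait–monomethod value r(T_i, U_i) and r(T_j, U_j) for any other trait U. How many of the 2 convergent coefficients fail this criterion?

1

Each convergent coefficient versus the relevant comparison correlations:
TA (methods 1·2): 0.40 vs {0.39, 0.61} → fail.
TB (methods 1·2): 0.78 vs {0.39, 0.61} → pass.
1 of 2 fail.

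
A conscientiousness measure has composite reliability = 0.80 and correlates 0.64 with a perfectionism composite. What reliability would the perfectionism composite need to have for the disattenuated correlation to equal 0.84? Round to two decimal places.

r_true = r_obs / √(r_xx · r_yy) ⇒ 0.84 = 0.64 / √(0.80 · r_yy).
√(0.80 · r_yy) = 0.64 / 0.84 = 0.7619; 0.80 · r_yy = 0.5805; r_yy = 0.5805 / 0.80 ≈ 0.73.

0.73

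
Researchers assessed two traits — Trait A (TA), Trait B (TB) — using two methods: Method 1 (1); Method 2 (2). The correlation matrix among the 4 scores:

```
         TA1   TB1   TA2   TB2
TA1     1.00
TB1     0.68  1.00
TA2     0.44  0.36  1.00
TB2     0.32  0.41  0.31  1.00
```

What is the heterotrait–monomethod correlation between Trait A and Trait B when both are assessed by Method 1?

0.68

Different traits, same method: r(TA1, TB1) = 0.68.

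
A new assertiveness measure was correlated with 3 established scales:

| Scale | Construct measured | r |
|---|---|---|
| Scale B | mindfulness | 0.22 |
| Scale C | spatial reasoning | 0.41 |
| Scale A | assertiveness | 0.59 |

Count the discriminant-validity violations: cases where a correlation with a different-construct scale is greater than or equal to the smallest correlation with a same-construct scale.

Convergent (same construct = assertiveness): Scale A.
Smallest convergent = 0.59. Discriminant values: 0.22, 0.41; count ≥ 0.59 → 0.

0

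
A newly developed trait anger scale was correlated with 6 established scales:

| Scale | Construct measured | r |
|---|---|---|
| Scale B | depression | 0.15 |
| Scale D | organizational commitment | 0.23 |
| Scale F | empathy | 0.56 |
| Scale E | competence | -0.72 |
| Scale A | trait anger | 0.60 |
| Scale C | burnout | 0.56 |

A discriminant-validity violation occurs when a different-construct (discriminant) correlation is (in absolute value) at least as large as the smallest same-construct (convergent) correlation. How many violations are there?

1

Convergent (same construct = trait anger): Scale A.
Smallest convergent = 0.60. Discriminant |r|: 0.15, 0.23, 0.56, 0.72, 0.56; count ≥ 0.60 → 1.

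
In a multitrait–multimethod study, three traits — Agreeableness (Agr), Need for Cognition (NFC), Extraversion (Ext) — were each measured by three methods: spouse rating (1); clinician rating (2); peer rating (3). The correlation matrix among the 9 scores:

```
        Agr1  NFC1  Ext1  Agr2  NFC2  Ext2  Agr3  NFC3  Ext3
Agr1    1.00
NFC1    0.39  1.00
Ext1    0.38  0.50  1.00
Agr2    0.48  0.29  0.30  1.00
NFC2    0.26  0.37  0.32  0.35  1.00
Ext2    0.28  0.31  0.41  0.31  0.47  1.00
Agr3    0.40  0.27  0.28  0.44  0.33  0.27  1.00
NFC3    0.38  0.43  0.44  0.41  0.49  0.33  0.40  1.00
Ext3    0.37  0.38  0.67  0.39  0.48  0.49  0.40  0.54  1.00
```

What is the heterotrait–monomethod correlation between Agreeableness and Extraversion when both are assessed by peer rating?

0.40

Different traits, same method: r(Agr3, Ext3) = 0.40.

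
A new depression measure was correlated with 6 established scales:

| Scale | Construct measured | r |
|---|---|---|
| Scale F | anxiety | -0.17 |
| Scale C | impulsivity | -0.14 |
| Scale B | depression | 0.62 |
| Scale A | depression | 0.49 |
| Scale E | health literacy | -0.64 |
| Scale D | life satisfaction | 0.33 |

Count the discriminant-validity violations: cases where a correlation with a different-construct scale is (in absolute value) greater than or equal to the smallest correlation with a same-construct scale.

1

Convergent (same construct = depression): Scale B, Scale A.
Smallest convergent = 0.49. Discriminant |r|: 0.17, 0.14, 0.64, 0.33; count ≥ 0.49 → 1.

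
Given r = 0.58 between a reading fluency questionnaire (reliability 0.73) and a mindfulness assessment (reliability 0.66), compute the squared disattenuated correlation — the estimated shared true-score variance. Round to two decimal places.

Disattenuated r = 0.58 / √(0.73 × 0.66) = 0.58 / 0.6941 = 0.8356.
Shared true-score variance = 0.8356² = 0.6982 ≈ 0.70.

0.70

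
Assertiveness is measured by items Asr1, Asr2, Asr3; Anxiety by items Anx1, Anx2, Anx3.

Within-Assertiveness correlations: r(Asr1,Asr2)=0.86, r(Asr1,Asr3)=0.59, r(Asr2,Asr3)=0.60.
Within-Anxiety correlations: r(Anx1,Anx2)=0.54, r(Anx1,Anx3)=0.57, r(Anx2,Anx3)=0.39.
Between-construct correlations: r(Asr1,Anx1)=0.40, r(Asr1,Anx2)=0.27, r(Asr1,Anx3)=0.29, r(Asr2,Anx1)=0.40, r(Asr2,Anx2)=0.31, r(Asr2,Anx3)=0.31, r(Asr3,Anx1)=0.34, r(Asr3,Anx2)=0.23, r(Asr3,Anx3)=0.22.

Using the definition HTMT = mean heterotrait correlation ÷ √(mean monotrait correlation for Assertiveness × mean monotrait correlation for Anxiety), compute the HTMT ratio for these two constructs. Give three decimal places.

0.527

Mean heterotrait r = 2.77/9 = 0.3078.
Mean within-Asr = 2.05/3 = 0.6833; mean within-Anx = 1.50/3 = 0.5000.
Geometric mean = √(0.6833 × 0.5000) = 0.5845.
HTMT = 0.3078 / 0.5845 = 0.527.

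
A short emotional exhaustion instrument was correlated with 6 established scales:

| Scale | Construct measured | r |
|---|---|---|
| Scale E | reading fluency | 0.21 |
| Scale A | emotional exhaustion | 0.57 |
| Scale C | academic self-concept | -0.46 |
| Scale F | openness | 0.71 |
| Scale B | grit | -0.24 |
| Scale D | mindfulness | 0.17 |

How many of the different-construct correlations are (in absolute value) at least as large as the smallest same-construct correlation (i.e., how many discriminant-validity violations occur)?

1

Convergent (same construct = emotional exhaustion): Scale A.
Smallest convergent = 0.57. Discriminant |r|: 0.21, 0.46, 0.71, 0.24, 0.17; count ≥ 0.57 → 1.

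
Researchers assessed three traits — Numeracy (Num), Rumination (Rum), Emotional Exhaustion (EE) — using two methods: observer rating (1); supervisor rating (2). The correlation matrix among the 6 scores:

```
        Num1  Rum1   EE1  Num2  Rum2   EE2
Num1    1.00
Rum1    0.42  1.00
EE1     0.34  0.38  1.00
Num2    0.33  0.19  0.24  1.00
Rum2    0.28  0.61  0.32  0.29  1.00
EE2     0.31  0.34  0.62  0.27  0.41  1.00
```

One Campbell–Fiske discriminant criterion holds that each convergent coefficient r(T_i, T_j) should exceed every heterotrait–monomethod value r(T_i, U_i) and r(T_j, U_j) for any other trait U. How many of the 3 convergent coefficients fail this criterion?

Convergent coefficients and their comparison sets:
Num (methods 1·2): 0.33 vs {0.42, 0.29, 0.34, 0.27} → fail.
Rum (methods 1·2): 0.61 vs {0.42, 0.29, 0.38, 0.41} → pass.
EE (methods 1·2): 0.62 vs {0.34, 0.27, 0.38, 0.41} → pass.
1 of 3 fail.

1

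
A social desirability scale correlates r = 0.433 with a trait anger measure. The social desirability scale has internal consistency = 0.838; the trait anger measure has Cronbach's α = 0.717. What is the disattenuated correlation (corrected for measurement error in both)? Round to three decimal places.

0.559

r_true = r_obs / √(r_xx · r_yy) = 0.433 / √(0.838 × 0.717) = 0.433 / √0.600846 = 0.433 / 0.7751 ≈ 0.559.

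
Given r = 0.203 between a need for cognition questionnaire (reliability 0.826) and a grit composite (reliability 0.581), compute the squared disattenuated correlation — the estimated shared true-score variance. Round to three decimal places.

0.086

Disattenuated r = 0.203 / √(0.826 × 0.581) = 0.203 / 0.6928 = 0.2930.
Shared true-score variance = 0.2930² = 0.0858 ≈ 0.086.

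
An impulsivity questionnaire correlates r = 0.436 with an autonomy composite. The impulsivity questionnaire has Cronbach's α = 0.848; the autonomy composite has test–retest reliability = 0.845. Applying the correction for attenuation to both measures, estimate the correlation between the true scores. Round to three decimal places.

0.515

r_true = r_obs / √(r_xx · r_yy) = 0.436 / √(0.848 × 0.845) = 0.436 / √0.716560 = 0.436 / 0.8465 ≈ 0.515.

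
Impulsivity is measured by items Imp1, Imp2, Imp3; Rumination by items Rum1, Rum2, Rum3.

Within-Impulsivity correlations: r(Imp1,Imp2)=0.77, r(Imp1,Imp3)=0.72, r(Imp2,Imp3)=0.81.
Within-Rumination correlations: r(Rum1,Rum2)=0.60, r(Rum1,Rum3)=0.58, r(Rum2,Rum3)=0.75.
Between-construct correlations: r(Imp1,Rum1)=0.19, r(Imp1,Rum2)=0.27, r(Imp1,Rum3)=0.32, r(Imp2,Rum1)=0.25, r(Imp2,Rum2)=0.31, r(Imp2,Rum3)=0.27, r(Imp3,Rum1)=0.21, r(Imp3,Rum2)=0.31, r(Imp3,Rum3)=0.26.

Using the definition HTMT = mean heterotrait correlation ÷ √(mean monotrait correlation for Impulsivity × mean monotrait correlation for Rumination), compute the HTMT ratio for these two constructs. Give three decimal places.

Mean heterotrait r = 2.39/9 = 0.2656.
Mean within-Imp = 2.30/3 = 0.7667; mean within-Rum = 1.93/3 = 0.6433.
Geometric mean = √(0.7667 × 0.6433) = 0.7023.
HTMT = 0.2656 / 0.7023 = 0.378.

0.378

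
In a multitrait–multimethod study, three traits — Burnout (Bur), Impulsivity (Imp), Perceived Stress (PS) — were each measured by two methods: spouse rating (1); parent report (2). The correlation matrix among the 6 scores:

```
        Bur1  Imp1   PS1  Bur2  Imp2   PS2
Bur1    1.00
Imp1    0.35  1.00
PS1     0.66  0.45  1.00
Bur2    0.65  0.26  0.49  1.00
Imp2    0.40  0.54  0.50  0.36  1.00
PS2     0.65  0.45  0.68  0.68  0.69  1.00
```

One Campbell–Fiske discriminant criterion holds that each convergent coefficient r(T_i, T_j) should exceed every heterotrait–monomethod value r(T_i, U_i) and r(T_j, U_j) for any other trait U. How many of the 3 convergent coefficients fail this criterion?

Each convergent coefficient versus the relevant comparison correlations:
Bur (methods 1·2): 0.65 vs {0.35, 0.36, 0.66, 0.68} → fail.
Imp (methods 1·2): 0.54 vs {0.35, 0.36, 0.45, 0.69} → fail.
PS (methods 1·2): 0.68 vs {0.66, 0.68, 0.45, 0.69} → fail.
3 of 3 fail.

3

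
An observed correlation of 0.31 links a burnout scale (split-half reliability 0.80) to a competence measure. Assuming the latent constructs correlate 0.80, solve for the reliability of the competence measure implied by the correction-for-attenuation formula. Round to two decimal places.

0.19

r_true = r_obs / √(r_xx · r_yy) ⇒ 0.80 = 0.31 / √(0.80 · r_yy).
√(0.80 · r_yy) = 0.31 / 0.80 = 0.3875; 0.80 · r_yy = 0.1502; r_yy = 0.1502 / 0.80 ≈ 0.19.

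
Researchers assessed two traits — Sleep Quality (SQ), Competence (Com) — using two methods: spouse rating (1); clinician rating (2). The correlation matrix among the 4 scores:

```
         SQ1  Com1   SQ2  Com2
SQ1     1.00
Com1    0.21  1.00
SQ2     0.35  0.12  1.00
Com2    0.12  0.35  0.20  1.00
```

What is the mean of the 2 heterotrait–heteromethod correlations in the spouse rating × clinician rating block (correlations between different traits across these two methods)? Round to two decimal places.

HTHM values (method 1 × method 2): 0.12, 0.12; mean = 0.24/2 = 0.12.

0.12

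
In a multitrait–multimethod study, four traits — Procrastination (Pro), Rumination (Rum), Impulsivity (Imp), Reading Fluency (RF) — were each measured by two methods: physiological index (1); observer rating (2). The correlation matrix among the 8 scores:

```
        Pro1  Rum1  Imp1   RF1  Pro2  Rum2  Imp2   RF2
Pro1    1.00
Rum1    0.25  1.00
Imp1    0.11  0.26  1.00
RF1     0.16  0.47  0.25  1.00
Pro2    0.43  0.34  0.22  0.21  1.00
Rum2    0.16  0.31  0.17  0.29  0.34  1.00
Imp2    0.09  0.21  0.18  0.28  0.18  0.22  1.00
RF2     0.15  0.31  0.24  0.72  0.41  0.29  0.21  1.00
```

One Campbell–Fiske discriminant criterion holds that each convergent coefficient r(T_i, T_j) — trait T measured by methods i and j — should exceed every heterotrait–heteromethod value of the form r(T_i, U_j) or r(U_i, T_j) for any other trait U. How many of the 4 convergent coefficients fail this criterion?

Convergent coefficients and their comparison sets:
Pro (methods 1·2): 0.43 vs {0.16, 0.34, 0.09, 0.22, 0.15, 0.21} → pass.
Rum (methods 1·2): 0.31 vs {0.34, 0.16, 0.21, 0.17, 0.31, 0.29} → fail.
Imp (methods 1·2): 0.18 vs {0.22, 0.09, 0.17, 0.21, 0.24, 0.28} → fail.
RF (methods 1·2): 0.72 vs {0.21, 0.15, 0.29, 0.31, 0.28, 0.24} → pass.
2 of 4 fail.

2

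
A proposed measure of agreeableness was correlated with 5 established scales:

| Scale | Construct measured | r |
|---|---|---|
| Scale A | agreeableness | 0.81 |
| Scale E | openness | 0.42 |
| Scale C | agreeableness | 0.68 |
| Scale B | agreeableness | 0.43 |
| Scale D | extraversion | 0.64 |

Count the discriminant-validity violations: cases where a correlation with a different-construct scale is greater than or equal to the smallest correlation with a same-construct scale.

Convergent (same construct = agreeableness): Scale A, Scale C, Scale B.
Smallest convergent = 0.43. Discriminant values: 0.42, 0.64; count ≥ 0.43 → 1.

1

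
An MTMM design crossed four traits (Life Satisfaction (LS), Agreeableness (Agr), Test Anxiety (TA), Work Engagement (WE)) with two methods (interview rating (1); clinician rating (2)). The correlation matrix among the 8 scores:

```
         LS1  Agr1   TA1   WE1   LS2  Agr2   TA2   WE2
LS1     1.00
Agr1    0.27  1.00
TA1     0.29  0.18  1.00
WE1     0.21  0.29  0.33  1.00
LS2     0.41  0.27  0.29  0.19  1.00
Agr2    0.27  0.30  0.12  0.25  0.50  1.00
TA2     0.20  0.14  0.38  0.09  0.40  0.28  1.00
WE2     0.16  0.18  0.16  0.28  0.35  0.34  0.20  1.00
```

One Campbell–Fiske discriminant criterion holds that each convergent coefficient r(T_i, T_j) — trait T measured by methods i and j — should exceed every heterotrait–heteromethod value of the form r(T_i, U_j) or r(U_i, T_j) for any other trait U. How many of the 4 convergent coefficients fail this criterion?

Checking each validity diagonal entry against its comparison values:
LS (methods 1·2): 0.41 vs {0.27, 0.27, 0.20, 0.29, 0.16, 0.19} → pass.
Agr (methods 1·2): 0.30 vs {0.27, 0.27, 0.14, 0.12, 0.18, 0.25} → pass.
TA (methods 1·2): 0.38 vs {0.29, 0.20, 0.12, 0.14, 0.16, 0.09} → pass.
WE (methods 1·2): 0.28 vs {0.19, 0.16, 0.25, 0.18, 0.09, 0.16} → pass.
0 of 4 fail.

0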